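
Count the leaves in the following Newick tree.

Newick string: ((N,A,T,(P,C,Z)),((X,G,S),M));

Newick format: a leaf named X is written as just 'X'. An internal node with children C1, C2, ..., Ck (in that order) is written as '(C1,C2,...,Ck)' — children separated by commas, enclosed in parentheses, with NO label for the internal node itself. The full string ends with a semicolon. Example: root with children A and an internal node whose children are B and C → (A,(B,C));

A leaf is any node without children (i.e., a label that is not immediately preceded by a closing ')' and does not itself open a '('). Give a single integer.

Answer: 10

Derivation:
Newick: ((N,A,T,(P,C,Z)),((X,G,S),M));
Scan left-to-right; a leaf is any maximal label run not followed by '(':
  pos 2: leaf 'N' → count = 1
  pos 4: leaf 'A' → count = 2
  pos 6: leaf 'T' → count = 3
  pos 9: leaf 'P' → count = 4
  pos 11: leaf 'C' → count = 5
  pos 13: leaf 'Z' → count = 6
  pos 19: leaf 'X' → count = 7
  pos 21: leaf 'G' → count = 8
  pos 23: leaf 'S' → count = 9
  pos 26: leaf 'M' → count = 10
Total leaves: 10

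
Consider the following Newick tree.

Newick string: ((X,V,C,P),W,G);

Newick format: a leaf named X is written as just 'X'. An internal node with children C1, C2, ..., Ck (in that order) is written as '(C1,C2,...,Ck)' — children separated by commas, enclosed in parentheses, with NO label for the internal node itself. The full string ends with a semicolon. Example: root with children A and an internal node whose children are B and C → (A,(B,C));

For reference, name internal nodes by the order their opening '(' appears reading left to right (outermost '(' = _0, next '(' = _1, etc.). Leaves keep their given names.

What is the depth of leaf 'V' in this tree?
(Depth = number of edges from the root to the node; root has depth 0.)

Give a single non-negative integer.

Newick: ((X,V,C,P),W,G);
Naming internals by '(' encounter order: outermost '(' = _0, next = _1, ...
Query node: V
Path from root: _0 -> _1 -> V
Depth of V: 2 (number of edges from root)

Answer: 2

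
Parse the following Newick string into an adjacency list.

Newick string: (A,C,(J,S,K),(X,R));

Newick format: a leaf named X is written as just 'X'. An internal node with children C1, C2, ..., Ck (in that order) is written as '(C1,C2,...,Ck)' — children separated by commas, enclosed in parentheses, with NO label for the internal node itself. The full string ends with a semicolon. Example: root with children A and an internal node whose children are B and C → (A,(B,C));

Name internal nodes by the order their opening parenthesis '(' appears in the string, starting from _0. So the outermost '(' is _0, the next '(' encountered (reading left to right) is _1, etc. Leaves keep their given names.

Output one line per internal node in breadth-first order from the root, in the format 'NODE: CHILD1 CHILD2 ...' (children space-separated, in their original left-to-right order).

Answer: _0: A C _1 _2
_1: J S K
_2: X R

Derivation:
Input: (A,C,(J,S,K),(X,R));
Scanning left-to-right, naming '(' by encounter order:
  pos 0: '(' -> open internal node _0 (depth 1)
  pos 5: '(' -> open internal node _1 (depth 2)
  pos 11: ')' -> close internal node _1 (now at depth 1)
  pos 13: '(' -> open internal node _2 (depth 2)
  pos 17: ')' -> close internal node _2 (now at depth 1)
  pos 18: ')' -> close internal node _0 (now at depth 0)
Total internal nodes: 3
BFS adjacency from root:
  _0: A C _1 _2
  _1: J S K
  _2: X R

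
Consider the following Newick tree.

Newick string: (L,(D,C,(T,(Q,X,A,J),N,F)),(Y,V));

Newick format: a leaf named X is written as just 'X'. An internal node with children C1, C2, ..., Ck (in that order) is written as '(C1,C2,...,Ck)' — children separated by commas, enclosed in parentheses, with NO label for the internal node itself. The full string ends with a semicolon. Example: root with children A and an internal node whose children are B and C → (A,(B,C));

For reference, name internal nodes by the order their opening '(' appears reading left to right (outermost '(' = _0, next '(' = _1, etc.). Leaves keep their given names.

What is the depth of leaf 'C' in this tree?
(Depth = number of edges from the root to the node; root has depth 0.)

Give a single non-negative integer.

Newick: (L,(D,C,(T,(Q,X,A,J),N,F)),(Y,V));
Naming internals by '(' encounter order: outermost '(' = _0, next = _1, ...
Query node: C
Path from root: _0 -> _1 -> C
Depth of C: 2 (number of edges from root)

Answer: 2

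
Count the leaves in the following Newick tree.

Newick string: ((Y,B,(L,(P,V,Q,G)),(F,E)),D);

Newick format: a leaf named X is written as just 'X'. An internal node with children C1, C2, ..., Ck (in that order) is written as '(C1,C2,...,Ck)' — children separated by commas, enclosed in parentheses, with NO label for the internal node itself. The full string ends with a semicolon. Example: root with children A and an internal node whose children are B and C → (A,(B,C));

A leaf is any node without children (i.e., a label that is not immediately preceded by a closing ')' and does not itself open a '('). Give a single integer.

Answer: 10

Derivation:
Newick: ((Y,B,(L,(P,V,Q,G)),(F,E)),D);
Scan left-to-right; a leaf is any maximal label run not followed by '(':
  pos 2: leaf 'Y' → count = 1
  pos 4: leaf 'B' → count = 2
  pos 7: leaf 'L' → count = 3
  pos 10: leaf 'P' → count = 4
  pos 12: leaf 'V' → count = 5
  pos 14: leaf 'Q' → count = 6
  pos 16: leaf 'G' → count = 7
  pos 21: leaf 'F' → count = 8
  pos 23: leaf 'E' → count = 9
  pos 27: leaf 'D' → count = 10
Total leaves: 10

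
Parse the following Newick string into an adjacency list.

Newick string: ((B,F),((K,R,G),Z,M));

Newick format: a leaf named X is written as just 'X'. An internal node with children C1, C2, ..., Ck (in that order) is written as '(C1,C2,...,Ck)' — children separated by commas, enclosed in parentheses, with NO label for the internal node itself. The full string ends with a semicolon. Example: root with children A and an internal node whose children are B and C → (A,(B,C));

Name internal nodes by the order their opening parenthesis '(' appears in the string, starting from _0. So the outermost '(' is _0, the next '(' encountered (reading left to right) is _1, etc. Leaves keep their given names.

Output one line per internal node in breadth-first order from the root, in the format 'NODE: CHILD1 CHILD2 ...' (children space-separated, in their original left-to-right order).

Input: ((B,F),((K,R,G),Z,M));
Scanning left-to-right, naming '(' by encounter order:
  pos 0: '(' -> open internal node _0 (depth 1)
  pos 1: '(' -> open internal node _1 (depth 2)
  pos 5: ')' -> close internal node _1 (now at depth 1)
  pos 7: '(' -> open internal node _2 (depth 2)
  pos 8: '(' -> open internal node _3 (depth 3)
  pos 14: ')' -> close internal node _3 (now at depth 2)
  pos 19: ')' -> close internal node _2 (now at depth 1)
  pos 20: ')' -> close internal node _0 (now at depth 0)
Total internal nodes: 4
BFS adjacency from root:
  _0: _1 _2
  _1: B F
  _2: _3 Z M
  _3: K R G

Answer: _0: _1 _2
_1: B F
_2: _3 Z M
_3: K R G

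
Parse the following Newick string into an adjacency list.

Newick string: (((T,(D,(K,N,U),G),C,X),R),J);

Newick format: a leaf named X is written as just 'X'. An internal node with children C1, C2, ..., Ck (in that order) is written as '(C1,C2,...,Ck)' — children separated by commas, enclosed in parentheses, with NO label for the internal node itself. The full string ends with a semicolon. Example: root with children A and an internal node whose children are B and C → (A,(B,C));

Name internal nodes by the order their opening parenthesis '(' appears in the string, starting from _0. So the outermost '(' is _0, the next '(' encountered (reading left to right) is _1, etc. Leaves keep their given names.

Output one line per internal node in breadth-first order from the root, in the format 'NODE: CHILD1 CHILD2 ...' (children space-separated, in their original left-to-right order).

Answer: _0: _1 J
_1: _2 R
_2: T _3 C X
_3: D _4 G
_4: K N U

Derivation:
Input: (((T,(D,(K,N,U),G),C,X),R),J);
Scanning left-to-right, naming '(' by encounter order:
  pos 0: '(' -> open internal node _0 (depth 1)
  pos 1: '(' -> open internal node _1 (depth 2)
  pos 2: '(' -> open internal node _2 (depth 3)
  pos 5: '(' -> open internal node _3 (depth 4)
  pos 8: '(' -> open internal node _4 (depth 5)
  pos 14: ')' -> close internal node _4 (now at depth 4)
  pos 17: ')' -> close internal node _3 (now at depth 3)
  pos 22: ')' -> close internal node _2 (now at depth 2)
  pos 25: ')' -> close internal node _1 (now at depth 1)
  pos 28: ')' -> close internal node _0 (now at depth 0)
Total internal nodes: 5
BFS adjacency from root:
  _0: _1 J
  _1: _2 R
  _2: T _3 C X
  _3: D _4 G
  _4: K N U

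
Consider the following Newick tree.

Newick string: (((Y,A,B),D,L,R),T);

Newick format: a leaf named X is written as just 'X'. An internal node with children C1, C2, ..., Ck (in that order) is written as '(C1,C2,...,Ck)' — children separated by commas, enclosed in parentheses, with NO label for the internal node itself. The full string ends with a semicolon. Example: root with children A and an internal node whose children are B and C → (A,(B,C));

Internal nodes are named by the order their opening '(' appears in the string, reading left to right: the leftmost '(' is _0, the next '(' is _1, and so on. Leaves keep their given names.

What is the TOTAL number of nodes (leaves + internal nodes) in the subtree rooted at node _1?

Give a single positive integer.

Newick: (((Y,A,B),D,L,R),T);
Locate _1: it is the '(' at position 1 (the 2nd '(' reading left to right).
Query: subtree rooted at _1
_1: subtree_size = 1 + 7
  _2: subtree_size = 1 + 3
    Y: subtree_size = 1 + 0
    A: subtree_size = 1 + 0
    B: subtree_size = 1 + 0
  D: subtree_size = 1 + 0
  L: subtree_size = 1 + 0
  R: subtree_size = 1 + 0
Total subtree size of _1: 8

Answer: 8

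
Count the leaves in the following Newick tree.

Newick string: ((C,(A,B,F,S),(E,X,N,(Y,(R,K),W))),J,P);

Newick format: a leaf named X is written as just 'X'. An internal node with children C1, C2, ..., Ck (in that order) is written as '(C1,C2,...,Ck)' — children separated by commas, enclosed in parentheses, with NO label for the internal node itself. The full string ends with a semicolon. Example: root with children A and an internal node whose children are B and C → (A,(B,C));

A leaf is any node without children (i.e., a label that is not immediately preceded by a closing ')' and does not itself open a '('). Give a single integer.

Answer: 14

Derivation:
Newick: ((C,(A,B,F,S),(E,X,N,(Y,(R,K),W))),J,P);
Scan left-to-right; a leaf is any maximal label run not followed by '(':
  pos 2: leaf 'C' → count = 1
  pos 5: leaf 'A' → count = 2
  pos 7: leaf 'B' → count = 3
  pos 9: leaf 'F' → count = 4
  pos 11: leaf 'S' → count = 5
  pos 15: leaf 'E' → count = 6
  pos 17: leaf 'X' → count = 7
  pos 19: leaf 'N' → count = 8
  pos 22: leaf 'Y' → count = 9
  pos 25: leaf 'R' → count = 10
  pos 27: leaf 'K' → count = 11
  pos 30: leaf 'W' → count = 12
  pos 35: leaf 'J' → count = 13
  pos 37: leaf 'P' → count = 14
Total leaves: 14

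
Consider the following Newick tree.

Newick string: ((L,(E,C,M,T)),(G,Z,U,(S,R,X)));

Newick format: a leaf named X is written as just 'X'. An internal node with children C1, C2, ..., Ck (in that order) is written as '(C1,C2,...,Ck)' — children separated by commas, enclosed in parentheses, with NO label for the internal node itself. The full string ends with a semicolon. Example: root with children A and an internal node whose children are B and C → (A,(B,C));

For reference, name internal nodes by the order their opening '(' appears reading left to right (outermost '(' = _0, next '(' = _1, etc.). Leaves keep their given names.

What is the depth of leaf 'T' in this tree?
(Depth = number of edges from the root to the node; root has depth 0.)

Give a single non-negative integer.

Newick: ((L,(E,C,M,T)),(G,Z,U,(S,R,X)));
Naming internals by '(' encounter order: outermost '(' = _0, next = _1, ...
Query node: T
Path from root: _0 -> _1 -> _2 -> T
Depth of T: 3 (number of edges from root)

Answer: 3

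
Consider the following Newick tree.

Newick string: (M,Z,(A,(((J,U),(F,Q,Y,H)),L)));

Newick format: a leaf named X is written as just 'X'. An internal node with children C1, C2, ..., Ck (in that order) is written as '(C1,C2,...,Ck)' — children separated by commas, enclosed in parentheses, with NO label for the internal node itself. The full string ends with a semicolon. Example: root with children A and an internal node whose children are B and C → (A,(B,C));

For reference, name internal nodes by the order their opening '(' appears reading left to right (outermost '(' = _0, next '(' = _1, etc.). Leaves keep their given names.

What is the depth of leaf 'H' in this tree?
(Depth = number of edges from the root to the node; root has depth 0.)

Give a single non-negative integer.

Answer: 5

Derivation:
Newick: (M,Z,(A,(((J,U),(F,Q,Y,H)),L)));
Naming internals by '(' encounter order: outermost '(' = _0, next = _1, ...
Query node: H
Path from root: _0 -> _1 -> _2 -> _3 -> _5 -> H
Depth of H: 5 (number of edges from root)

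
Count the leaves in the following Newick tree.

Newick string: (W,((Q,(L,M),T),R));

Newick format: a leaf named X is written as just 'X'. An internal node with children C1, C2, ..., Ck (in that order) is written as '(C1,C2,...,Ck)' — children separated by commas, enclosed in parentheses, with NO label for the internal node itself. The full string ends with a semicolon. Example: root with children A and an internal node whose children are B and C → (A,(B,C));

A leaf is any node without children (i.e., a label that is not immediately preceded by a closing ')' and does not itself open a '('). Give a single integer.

Newick: (W,((Q,(L,M),T),R));
Scan left-to-right; a leaf is any maximal label run not followed by '(':
  pos 1: leaf 'W' → count = 1
  pos 5: leaf 'Q' → count = 2
  pos 8: leaf 'L' → count = 3
  pos 10: leaf 'M' → count = 4
  pos 13: leaf 'T' → count = 5
  pos 16: leaf 'R' → count = 6
Total leaves: 6

Answer: 6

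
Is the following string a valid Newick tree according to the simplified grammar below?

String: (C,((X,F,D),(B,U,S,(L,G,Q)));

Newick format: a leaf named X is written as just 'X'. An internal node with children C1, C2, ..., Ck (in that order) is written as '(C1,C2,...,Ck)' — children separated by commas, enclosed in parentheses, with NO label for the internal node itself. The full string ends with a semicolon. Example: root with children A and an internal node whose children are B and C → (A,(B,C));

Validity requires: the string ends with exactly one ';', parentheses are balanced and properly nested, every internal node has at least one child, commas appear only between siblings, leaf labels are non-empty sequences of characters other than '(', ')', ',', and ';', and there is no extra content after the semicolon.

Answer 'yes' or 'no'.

Answer: no

Derivation:
Input: (C,((X,F,D),(B,U,S,(L,G,Q)));
Paren balance: 5 '(' vs 4 ')' MISMATCH
Ends with single ';': True
Full parse: FAILS (expected , or ) at pos 28)
Valid: False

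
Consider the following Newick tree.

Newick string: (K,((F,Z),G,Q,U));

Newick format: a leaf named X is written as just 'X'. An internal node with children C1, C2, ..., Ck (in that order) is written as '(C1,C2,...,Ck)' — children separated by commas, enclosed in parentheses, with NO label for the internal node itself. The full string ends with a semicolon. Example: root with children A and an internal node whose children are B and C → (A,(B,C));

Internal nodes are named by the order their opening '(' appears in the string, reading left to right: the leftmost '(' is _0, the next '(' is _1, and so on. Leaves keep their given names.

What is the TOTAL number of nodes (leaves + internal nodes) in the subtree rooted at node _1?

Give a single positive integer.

Answer: 7

Derivation:
Newick: (K,((F,Z),G,Q,U));
Locate _1: it is the '(' at position 3 (the 2nd '(' reading left to right).
Query: subtree rooted at _1
_1: subtree_size = 1 + 6
  _2: subtree_size = 1 + 2
    F: subtree_size = 1 + 0
    Z: subtree_size = 1 + 0
  G: subtree_size = 1 + 0
  Q: subtree_size = 1 + 0
  U: subtree_size = 1 + 0
Total subtree size of _1: 7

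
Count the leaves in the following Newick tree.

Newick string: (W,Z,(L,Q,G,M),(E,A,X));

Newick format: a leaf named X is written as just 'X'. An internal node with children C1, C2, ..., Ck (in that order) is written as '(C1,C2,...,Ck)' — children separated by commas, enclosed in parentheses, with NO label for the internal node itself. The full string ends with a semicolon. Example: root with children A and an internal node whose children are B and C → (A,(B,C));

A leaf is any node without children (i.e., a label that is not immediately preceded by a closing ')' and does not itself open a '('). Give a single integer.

Newick: (W,Z,(L,Q,G,M),(E,A,X));
Scan left-to-right; a leaf is any maximal label run not followed by '(':
  pos 1: leaf 'W' → count = 1
  pos 3: leaf 'Z' → count = 2
  pos 6: leaf 'L' → count = 3
  pos 8: leaf 'Q' → count = 4
  pos 10: leaf 'G' → count = 5
  pos 12: leaf 'M' → count = 6
  pos 16: leaf 'E' → count = 7
  pos 18: leaf 'A' → count = 8
  pos 20: leaf 'X' → count = 9
Total leaves: 9

Answer: 9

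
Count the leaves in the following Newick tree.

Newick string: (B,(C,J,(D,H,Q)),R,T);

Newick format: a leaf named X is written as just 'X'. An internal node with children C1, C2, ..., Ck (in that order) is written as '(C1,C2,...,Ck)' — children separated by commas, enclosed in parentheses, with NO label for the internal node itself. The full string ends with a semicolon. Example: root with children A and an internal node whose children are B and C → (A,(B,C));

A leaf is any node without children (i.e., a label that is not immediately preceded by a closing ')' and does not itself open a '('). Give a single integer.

Answer: 8

Derivation:
Newick: (B,(C,J,(D,H,Q)),R,T);
Scan left-to-right; a leaf is any maximal label run not followed by '(':
  pos 1: leaf 'B' → count = 1
  pos 4: leaf 'C' → count = 2
  pos 6: leaf 'J' → count = 3
  pos 9: leaf 'D' → count = 4
  pos 11: leaf 'H' → count = 5
  pos 13: leaf 'Q' → count = 6
  pos 17: leaf 'R' → count = 7
  pos 19: leaf 'T' → count = 8
Total leaves: 8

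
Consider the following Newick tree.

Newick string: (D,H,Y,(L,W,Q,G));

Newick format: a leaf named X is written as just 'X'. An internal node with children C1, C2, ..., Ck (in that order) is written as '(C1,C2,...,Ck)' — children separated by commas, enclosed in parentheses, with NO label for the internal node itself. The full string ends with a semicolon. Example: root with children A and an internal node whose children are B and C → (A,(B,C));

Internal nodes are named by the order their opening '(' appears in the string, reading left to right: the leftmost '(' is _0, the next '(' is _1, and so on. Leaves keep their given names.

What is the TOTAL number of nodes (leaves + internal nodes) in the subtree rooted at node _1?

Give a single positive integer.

Answer: 5

Derivation:
Newick: (D,H,Y,(L,W,Q,G));
Locate _1: it is the '(' at position 7 (the 2nd '(' reading left to right).
Query: subtree rooted at _1
_1: subtree_size = 1 + 4
  L: subtree_size = 1 + 0
  W: subtree_size = 1 + 0
  Q: subtree_size = 1 + 0
  G: subtree_size = 1 + 0
Total subtree size of _1: 5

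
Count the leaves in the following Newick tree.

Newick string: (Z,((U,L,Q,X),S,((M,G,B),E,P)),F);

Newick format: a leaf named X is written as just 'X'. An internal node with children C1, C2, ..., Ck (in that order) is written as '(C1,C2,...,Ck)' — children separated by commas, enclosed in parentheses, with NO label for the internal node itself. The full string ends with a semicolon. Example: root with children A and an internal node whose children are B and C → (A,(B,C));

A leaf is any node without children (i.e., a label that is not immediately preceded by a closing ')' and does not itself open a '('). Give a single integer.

Answer: 12

Derivation:
Newick: (Z,((U,L,Q,X),S,((M,G,B),E,P)),F);
Scan left-to-right; a leaf is any maximal label run not followed by '(':
  pos 1: leaf 'Z' → count = 1
  pos 5: leaf 'U' → count = 2
  pos 7: leaf 'L' → count = 3
  pos 9: leaf 'Q' → count = 4
  pos 11: leaf 'X' → count = 5
  pos 14: leaf 'S' → count = 6
  pos 18: leaf 'M' → count = 7
  pos 20: leaf 'G' → count = 8
  pos 22: leaf 'B' → count = 9
  pos 25: leaf 'E' → count = 10
  pos 27: leaf 'P' → count = 11
  pos 31: leaf 'F' → count = 12
Total leaves: 12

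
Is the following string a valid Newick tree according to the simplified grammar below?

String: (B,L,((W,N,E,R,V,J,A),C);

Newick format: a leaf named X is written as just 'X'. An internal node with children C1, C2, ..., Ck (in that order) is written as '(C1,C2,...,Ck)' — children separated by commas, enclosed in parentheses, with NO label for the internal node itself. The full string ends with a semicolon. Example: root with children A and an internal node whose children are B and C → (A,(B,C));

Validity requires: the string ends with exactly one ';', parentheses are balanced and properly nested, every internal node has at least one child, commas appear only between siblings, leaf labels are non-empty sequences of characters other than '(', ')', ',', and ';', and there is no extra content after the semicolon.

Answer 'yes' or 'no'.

Input: (B,L,((W,N,E,R,V,J,A),C);
Paren balance: 3 '(' vs 2 ')' MISMATCH
Ends with single ';': True
Full parse: FAILS (expected , or ) at pos 24)
Valid: False

Answer: no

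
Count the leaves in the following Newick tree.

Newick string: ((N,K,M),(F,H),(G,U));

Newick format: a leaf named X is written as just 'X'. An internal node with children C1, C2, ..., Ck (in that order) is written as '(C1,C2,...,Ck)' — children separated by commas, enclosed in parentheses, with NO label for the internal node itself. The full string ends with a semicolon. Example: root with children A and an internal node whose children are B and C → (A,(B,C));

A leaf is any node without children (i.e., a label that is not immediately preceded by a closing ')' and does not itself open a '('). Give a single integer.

Newick: ((N,K,M),(F,H),(G,U));
Scan left-to-right; a leaf is any maximal label run not followed by '(':
  pos 2: leaf 'N' → count = 1
  pos 4: leaf 'K' → count = 2
  pos 6: leaf 'M' → count = 3
  pos 10: leaf 'F' → count = 4
  pos 12: leaf 'H' → count = 5
  pos 16: leaf 'G' → count = 6
  pos 18: leaf 'U' → count = 7
Total leaves: 7

Answer: 7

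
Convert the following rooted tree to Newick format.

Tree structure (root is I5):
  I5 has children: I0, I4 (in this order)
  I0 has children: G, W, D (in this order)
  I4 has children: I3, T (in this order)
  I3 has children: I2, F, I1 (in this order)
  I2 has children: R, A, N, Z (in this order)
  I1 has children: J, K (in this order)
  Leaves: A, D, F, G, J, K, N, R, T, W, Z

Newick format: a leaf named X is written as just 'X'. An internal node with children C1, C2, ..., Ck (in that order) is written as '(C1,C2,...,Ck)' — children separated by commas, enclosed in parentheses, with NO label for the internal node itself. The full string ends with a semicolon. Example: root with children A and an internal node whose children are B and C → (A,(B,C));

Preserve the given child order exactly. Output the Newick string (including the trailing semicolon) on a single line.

internal I5 with children ['I0', 'I4']
  internal I0 with children ['G', 'W', 'D']
    leaf 'G' → 'G'
    leaf 'W' → 'W'
    leaf 'D' → 'D'
  → '(G,W,D)'
  internal I4 with children ['I3', 'T']
    internal I3 with children ['I2', 'F', 'I1']
      internal I2 with children ['R', 'A', 'N', 'Z']
        leaf 'R' → 'R'
        leaf 'A' → 'A'
        leaf 'N' → 'N'
        leaf 'Z' → 'Z'
      → '(R,A,N,Z)'
      leaf 'F' → 'F'
      internal I1 with children ['J', 'K']
        leaf 'J' → 'J'
        leaf 'K' → 'K'
      → '(J,K)'
    → '((R,A,N,Z),F,(J,K))'
    leaf 'T' → 'T'
  → '(((R,A,N,Z),F,(J,K)),T)'
→ '((G,W,D),(((R,A,N,Z),F,(J,K)),T))'
Final: ((G,W,D),(((R,A,N,Z),F,(J,K)),T));

Answer: ((G,W,D),(((R,A,N,Z),F,(J,K)),T));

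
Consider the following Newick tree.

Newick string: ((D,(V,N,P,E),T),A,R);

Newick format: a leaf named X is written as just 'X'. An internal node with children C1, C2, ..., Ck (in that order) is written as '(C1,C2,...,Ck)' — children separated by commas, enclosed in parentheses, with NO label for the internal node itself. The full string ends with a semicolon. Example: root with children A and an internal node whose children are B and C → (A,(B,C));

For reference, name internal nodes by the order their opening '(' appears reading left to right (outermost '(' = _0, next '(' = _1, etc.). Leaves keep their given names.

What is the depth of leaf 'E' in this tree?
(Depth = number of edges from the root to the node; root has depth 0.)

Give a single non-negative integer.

Newick: ((D,(V,N,P,E),T),A,R);
Naming internals by '(' encounter order: outermost '(' = _0, next = _1, ...
Query node: E
Path from root: _0 -> _1 -> _2 -> E
Depth of E: 3 (number of edges from root)

Answer: 3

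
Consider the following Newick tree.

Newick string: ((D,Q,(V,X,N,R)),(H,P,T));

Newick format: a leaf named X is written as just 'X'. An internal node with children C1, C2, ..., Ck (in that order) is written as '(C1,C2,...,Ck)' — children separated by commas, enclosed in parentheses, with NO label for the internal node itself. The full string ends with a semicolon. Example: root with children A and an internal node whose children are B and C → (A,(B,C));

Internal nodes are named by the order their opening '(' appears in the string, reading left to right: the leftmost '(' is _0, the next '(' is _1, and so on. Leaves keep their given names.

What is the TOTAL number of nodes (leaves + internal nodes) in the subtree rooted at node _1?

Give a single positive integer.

Newick: ((D,Q,(V,X,N,R)),(H,P,T));
Locate _1: it is the '(' at position 1 (the 2nd '(' reading left to right).
Query: subtree rooted at _1
_1: subtree_size = 1 + 7
  D: subtree_size = 1 + 0
  Q: subtree_size = 1 + 0
  _2: subtree_size = 1 + 4
    V: subtree_size = 1 + 0
    X: subtree_size = 1 + 0
    N: subtree_size = 1 + 0
    R: subtree_size = 1 + 0
Total subtree size of _1: 8

Answer: 8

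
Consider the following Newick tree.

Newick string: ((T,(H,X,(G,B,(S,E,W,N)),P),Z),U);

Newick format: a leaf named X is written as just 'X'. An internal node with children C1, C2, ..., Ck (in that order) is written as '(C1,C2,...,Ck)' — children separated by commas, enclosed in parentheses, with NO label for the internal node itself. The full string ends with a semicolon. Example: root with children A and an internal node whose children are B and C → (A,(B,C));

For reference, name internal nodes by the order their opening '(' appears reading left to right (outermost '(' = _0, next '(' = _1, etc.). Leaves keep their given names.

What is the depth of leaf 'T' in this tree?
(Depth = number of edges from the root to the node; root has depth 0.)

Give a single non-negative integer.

Newick: ((T,(H,X,(G,B,(S,E,W,N)),P),Z),U);
Naming internals by '(' encounter order: outermost '(' = _0, next = _1, ...
Query node: T
Path from root: _0 -> _1 -> T
Depth of T: 2 (number of edges from root)

Answer: 2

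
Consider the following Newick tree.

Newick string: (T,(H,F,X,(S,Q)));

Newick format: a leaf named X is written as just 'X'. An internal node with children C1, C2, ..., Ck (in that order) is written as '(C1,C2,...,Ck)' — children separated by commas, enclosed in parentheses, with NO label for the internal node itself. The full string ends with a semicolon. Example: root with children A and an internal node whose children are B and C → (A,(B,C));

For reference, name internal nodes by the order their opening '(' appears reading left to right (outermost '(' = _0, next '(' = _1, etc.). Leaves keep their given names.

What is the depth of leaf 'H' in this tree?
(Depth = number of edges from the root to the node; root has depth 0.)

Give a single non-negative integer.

Answer: 2

Derivation:
Newick: (T,(H,F,X,(S,Q)));
Naming internals by '(' encounter order: outermost '(' = _0, next = _1, ...
Query node: H
Path from root: _0 -> _1 -> H
Depth of H: 2 (number of edges from root)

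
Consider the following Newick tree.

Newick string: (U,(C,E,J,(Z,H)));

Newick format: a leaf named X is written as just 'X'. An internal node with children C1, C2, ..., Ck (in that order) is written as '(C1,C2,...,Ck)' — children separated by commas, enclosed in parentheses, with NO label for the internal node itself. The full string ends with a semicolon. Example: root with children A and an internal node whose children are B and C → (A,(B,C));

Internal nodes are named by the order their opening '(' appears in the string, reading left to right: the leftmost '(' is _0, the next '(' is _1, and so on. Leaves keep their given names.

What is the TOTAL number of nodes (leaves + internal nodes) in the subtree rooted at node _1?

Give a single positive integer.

Newick: (U,(C,E,J,(Z,H)));
Locate _1: it is the '(' at position 3 (the 2nd '(' reading left to right).
Query: subtree rooted at _1
_1: subtree_size = 1 + 6
  C: subtree_size = 1 + 0
  E: subtree_size = 1 + 0
  J: subtree_size = 1 + 0
  _2: subtree_size = 1 + 2
    Z: subtree_size = 1 + 0
    H: subtree_size = 1 + 0
Total subtree size of _1: 7

Answer: 7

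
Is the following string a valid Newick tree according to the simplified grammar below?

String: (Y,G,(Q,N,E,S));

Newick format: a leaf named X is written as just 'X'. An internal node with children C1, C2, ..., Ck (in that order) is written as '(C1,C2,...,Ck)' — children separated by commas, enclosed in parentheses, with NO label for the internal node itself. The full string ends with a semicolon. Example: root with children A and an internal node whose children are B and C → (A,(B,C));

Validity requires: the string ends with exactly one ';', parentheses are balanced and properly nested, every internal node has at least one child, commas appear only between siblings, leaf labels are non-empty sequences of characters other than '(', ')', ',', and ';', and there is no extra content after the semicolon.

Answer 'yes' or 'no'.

Answer: yes

Derivation:
Input: (Y,G,(Q,N,E,S));
Paren balance: 2 '(' vs 2 ')' OK
Ends with single ';': True
Full parse: OK
Valid: True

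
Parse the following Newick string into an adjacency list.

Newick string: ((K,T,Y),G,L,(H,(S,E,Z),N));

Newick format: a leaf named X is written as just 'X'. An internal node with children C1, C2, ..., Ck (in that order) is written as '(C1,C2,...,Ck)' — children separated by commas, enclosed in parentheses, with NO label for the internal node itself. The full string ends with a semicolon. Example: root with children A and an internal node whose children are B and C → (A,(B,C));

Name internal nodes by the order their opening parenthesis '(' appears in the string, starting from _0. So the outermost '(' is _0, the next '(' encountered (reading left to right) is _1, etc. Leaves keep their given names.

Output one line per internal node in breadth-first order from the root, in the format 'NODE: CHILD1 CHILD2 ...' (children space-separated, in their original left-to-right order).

Input: ((K,T,Y),G,L,(H,(S,E,Z),N));
Scanning left-to-right, naming '(' by encounter order:
  pos 0: '(' -> open internal node _0 (depth 1)
  pos 1: '(' -> open internal node _1 (depth 2)
  pos 7: ')' -> close internal node _1 (now at depth 1)
  pos 13: '(' -> open internal node _2 (depth 2)
  pos 16: '(' -> open internal node _3 (depth 3)
  pos 22: ')' -> close internal node _3 (now at depth 2)
  pos 25: ')' -> close internal node _2 (now at depth 1)
  pos 26: ')' -> close internal node _0 (now at depth 0)
Total internal nodes: 4
BFS adjacency from root:
  _0: _1 G L _2
  _1: K T Y
  _2: H _3 N
  _3: S E Z

Answer: _0: _1 G L _2
_1: K T Y
_2: H _3 N
_3: S E Z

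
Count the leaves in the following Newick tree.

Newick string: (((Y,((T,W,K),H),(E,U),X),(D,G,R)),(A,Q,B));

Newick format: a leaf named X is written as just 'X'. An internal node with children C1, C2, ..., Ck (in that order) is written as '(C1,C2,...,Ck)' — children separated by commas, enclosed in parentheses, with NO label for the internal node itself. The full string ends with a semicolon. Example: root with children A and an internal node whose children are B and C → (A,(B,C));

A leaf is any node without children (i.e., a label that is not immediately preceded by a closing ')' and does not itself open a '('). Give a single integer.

Answer: 14

Derivation:
Newick: (((Y,((T,W,K),H),(E,U),X),(D,G,R)),(A,Q,B));
Scan left-to-right; a leaf is any maximal label run not followed by '(':
  pos 3: leaf 'Y' → count = 1
  pos 7: leaf 'T' → count = 2
  pos 9: leaf 'W' → count = 3
  pos 11: leaf 'K' → count = 4
  pos 14: leaf 'H' → count = 5
  pos 18: leaf 'E' → count = 6
  pos 20: leaf 'U' → count = 7
  pos 23: leaf 'X' → count = 8
  pos 27: leaf 'D' → count = 9
  pos 29: leaf 'G' → count = 10
  pos 31: leaf 'R' → count = 11
  pos 36: leaf 'A' → count = 12
  pos 38: leaf 'Q' → count = 13
  pos 40: leaf 'B' → count = 14
Total leaves: 14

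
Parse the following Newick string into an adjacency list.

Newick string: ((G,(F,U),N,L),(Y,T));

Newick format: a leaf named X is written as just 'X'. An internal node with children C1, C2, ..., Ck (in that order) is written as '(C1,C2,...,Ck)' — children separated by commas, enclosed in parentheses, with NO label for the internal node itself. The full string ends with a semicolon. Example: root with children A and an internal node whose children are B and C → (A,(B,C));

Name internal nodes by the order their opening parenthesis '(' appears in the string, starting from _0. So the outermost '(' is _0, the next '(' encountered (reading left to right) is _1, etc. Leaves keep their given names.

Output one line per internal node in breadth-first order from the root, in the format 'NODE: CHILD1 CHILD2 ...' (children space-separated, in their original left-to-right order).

Answer: _0: _1 _3
_1: G _2 N L
_3: Y T
_2: F U

Derivation:
Input: ((G,(F,U),N,L),(Y,T));
Scanning left-to-right, naming '(' by encounter order:
  pos 0: '(' -> open internal node _0 (depth 1)
  pos 1: '(' -> open internal node _1 (depth 2)
  pos 4: '(' -> open internal node _2 (depth 3)
  pos 8: ')' -> close internal node _2 (now at depth 2)
  pos 13: ')' -> close internal node _1 (now at depth 1)
  pos 15: '(' -> open internal node _3 (depth 2)
  pos 19: ')' -> close internal node _3 (now at depth 1)
  pos 20: ')' -> close internal node _0 (now at depth 0)
Total internal nodes: 4
BFS adjacency from root:
  _0: _1 _3
  _1: G _2 N L
  _3: Y T
  _2: F U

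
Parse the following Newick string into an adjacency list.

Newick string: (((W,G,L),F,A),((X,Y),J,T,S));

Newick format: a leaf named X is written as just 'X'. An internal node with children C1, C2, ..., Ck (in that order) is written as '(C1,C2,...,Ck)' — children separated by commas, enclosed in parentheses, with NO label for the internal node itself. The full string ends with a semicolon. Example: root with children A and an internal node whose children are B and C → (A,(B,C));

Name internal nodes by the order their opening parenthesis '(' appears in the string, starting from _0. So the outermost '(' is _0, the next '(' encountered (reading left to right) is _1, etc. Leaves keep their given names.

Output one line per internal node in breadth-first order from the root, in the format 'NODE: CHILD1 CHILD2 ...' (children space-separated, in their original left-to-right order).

Input: (((W,G,L),F,A),((X,Y),J,T,S));
Scanning left-to-right, naming '(' by encounter order:
  pos 0: '(' -> open internal node _0 (depth 1)
  pos 1: '(' -> open internal node _1 (depth 2)
  pos 2: '(' -> open internal node _2 (depth 3)
  pos 8: ')' -> close internal node _2 (now at depth 2)
  pos 13: ')' -> close internal node _1 (now at depth 1)
  pos 15: '(' -> open internal node _3 (depth 2)
  pos 16: '(' -> open internal node _4 (depth 3)
  pos 20: ')' -> close internal node _4 (now at depth 2)
  pos 27: ')' -> close internal node _3 (now at depth 1)
  pos 28: ')' -> close internal node _0 (now at depth 0)
Total internal nodes: 5
BFS adjacency from root:
  _0: _1 _3
  _1: _2 F A
  _3: _4 J T S
  _2: W G L
  _4: X Y

Answer: _0: _1 _3
_1: _2 F A
_3: _4 J T S
_2: W G L
_4: X Y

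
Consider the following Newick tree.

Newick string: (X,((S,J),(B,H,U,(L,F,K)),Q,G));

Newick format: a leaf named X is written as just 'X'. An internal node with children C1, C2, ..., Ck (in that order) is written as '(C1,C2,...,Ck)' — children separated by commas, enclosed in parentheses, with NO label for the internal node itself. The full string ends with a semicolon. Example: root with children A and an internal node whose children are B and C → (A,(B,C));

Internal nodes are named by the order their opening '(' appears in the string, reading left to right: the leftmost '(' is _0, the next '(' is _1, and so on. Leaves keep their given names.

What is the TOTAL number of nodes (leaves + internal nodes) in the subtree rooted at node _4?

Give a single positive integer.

Newick: (X,((S,J),(B,H,U,(L,F,K)),Q,G));
Locate _4: it is the '(' at position 17 (the 5th '(' reading left to right).
Query: subtree rooted at _4
_4: subtree_size = 1 + 3
  L: subtree_size = 1 + 0
  F: subtree_size = 1 + 0
  K: subtree_size = 1 + 0
Total subtree size of _4: 4

Answer: 4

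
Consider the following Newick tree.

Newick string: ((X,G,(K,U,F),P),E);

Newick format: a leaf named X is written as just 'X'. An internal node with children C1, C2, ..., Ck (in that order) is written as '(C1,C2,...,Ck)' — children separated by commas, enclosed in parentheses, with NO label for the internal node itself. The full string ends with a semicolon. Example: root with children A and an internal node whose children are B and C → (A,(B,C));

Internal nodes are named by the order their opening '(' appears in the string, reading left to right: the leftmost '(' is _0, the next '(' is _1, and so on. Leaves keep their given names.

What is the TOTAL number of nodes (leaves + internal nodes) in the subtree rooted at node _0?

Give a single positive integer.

Newick: ((X,G,(K,U,F),P),E);
Locate _0: it is the '(' at position 0 (the 1st '(' reading left to right).
Query: subtree rooted at _0
_0: subtree_size = 1 + 9
  _1: subtree_size = 1 + 7
    X: subtree_size = 1 + 0
    G: subtree_size = 1 + 0
    _2: subtree_size = 1 + 3
      K: subtree_size = 1 + 0
      U: subtree_size = 1 + 0
      F: subtree_size = 1 + 0
    P: subtree_size = 1 + 0
  E: subtree_size = 1 + 0
Total subtree size of _0: 10

Answer: 10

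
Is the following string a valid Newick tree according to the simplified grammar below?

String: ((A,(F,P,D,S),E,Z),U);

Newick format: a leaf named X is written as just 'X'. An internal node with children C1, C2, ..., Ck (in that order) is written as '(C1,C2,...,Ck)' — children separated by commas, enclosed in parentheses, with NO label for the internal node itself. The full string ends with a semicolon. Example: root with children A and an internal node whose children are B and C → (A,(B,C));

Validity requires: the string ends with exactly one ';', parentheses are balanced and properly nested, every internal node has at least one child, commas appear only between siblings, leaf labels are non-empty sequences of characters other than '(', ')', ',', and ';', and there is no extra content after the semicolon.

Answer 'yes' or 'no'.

Answer: yes

Derivation:
Input: ((A,(F,P,D,S),E,Z),U);
Paren balance: 3 '(' vs 3 ')' OK
Ends with single ';': True
Full parse: OK
Valid: True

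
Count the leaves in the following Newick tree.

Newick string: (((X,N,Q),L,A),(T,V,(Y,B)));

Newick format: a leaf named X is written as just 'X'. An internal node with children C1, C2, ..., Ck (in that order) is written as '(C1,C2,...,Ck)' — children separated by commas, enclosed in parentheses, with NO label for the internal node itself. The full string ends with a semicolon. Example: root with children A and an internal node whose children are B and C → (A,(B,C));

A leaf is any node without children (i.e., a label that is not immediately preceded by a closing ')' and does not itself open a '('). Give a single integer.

Answer: 9

Derivation:
Newick: (((X,N,Q),L,A),(T,V,(Y,B)));
Scan left-to-right; a leaf is any maximal label run not followed by '(':
  pos 3: leaf 'X' → count = 1
  pos 5: leaf 'N' → count = 2
  pos 7: leaf 'Q' → count = 3
  pos 10: leaf 'L' → count = 4
  pos 12: leaf 'A' → count = 5
  pos 16: leaf 'T' → count = 6
  pos 18: leaf 'V' → count = 7
  pos 21: leaf 'Y' → count = 8
  pos 23: leaf 'B' → count = 9
Total leaves: 9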